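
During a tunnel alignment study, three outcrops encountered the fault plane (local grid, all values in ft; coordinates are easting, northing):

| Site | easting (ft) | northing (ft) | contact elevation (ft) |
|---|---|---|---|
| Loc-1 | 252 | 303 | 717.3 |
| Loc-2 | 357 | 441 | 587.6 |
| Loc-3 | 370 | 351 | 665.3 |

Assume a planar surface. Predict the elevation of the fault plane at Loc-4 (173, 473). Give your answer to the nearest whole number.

Let the plane be z = a·easting + b·northing + c.
Loc-2−Loc-1: 105a + 138b = −129.7;  Loc-3−Loc-1: 118a + 48b = −52.
Solving gives a = −0.08453, b = −0.87554.
Then c = 717.3 − a·252 − b·303 = 1003.89.
At (173, 473): z = −14.6 − 414.1 + 1003.89 = 575.1 ft.

575 ft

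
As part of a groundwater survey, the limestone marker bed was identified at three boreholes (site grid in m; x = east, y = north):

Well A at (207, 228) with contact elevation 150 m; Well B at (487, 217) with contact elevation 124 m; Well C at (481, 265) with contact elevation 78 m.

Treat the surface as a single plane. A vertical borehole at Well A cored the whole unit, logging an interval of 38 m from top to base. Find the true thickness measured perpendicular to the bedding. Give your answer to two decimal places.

27.09 m

Two edge vectors: Well A→Well B = (280, -11, -26), Well A→Well C = (274, 37, -72).
Normal n = (Well A→Well B) × (Well A→Well C) = (1754, 13036, 13374).
So ∂z/∂x = −n_x/n_z = −0.13115 and ∂z/∂y = −n_y/n_z = −0.97473.
|∇z| = √(a²+b²) = 0.98351, so dip δ = arctan(0.98351) = 44.52°.
True thickness = vertical thickness × cos δ = 38 × cos 44.52° = 27.09 m.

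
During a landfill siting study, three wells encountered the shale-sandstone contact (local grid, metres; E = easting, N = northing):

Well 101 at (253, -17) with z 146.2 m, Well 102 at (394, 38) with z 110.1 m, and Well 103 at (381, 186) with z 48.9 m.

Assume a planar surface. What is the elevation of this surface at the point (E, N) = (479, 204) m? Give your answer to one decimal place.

32.3 m

Two edge vectors: Well 101→Well 102 = (141, 55, -36.1), Well 101→Well 103 = (128, 203, -97.3).
Normal n = (Well 101→Well 102) × (Well 101→Well 103) = (1976.8, 9098.5, 21583).
So ∂z/∂E = −n_x/n_z = −0.09159 and ∂z/∂N = −n_y/n_z = −0.42156.
Intercept c from Well 101: 146.2 + 23.17 − 7.17 = 162.21.
At (479, 204): z = −43.9 − 86.0 + 162.21 = 32.3 m.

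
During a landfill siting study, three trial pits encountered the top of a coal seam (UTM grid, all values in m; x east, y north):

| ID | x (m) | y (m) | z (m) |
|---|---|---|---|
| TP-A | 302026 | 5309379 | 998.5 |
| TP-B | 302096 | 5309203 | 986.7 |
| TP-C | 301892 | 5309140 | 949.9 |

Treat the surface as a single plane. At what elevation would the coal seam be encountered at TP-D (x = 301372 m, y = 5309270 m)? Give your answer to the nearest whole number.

Two edge vectors: TP-A→TP-B = (70, -176, -11.8), TP-A→TP-C = (-134, -239, -48.6).
Normal n = (TP-A→TP-B) × (TP-A→TP-C) = (5733.4, 4983.2, -40314).
So ∂z/∂x = −n_x/n_z = 0.14221858 and ∂z/∂y = −n_y/n_z = 0.12360966.
Intercept c from TP-A: 998.5 − 42953.71 − 656290.55 = −698245.77.
At (301372, 5309270): z = 42860.7 + 656277.1 − 698245.77 = 892.0 m.

892 m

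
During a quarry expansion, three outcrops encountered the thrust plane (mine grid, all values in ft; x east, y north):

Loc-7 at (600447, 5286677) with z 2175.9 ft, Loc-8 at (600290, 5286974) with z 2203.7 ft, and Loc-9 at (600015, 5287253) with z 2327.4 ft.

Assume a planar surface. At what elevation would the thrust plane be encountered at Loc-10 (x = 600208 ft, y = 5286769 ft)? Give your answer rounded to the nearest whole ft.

2330 ft

Let the plane be z = a·x + b·y + c.
Loc-8−Loc-7: −157a + 297b = 27.8;  Loc-9−Loc-7: −432a + 576b = 151.5.
Solving gives a = −0.76528042, b = −0.31093948.
Then c = 2175.9 − a·600447 − b·5286677 = 2105522.83.
At (600208, 5286769): z = −459327.4 − 1643865.2 + 2105522.83 = 2330.2 ft.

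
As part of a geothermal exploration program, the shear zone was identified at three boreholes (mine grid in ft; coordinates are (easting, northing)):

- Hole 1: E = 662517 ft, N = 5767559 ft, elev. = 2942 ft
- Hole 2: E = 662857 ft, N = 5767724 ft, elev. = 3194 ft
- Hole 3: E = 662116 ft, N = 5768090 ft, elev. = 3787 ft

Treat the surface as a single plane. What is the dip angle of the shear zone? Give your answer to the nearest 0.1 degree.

Two edge vectors: Hole 1→Hole 2 = (340, 165, 252), Hole 1→Hole 3 = (-401, 531, 845).
Normal n = (Hole 1→Hole 2) × (Hole 1→Hole 3) = (5613, -388352, 246705).
So ∂z/∂E = −n_x/n_z = −0.02275 and ∂z/∂N = −n_y/n_z = 1.57416.
Gradient magnitude |∇z| = √(a² + b²) = √(0.00052 + 2.47797) = 1.57432.
True dip = arctan(1.57432) = 57.6°, dipping toward S (azimuth ≈ 179°).

57.6°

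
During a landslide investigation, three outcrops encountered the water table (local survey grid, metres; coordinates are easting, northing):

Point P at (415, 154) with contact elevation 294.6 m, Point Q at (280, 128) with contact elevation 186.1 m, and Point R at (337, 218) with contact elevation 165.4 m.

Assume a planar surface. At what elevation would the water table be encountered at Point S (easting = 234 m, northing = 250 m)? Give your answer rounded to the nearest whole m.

39 m

Two edge vectors: Point P→Point Q = (-135, -26, -108.5), Point P→Point R = (-78, 64, -129.2).
Normal n = (Point P→Point Q) × (Point P→Point R) = (10303.2, -8979, -10668).
So ∂z/∂easting = −n_x/n_z = 0.96580 and ∂z/∂northing = −n_y/n_z = −0.84168.
Intercept c from Point P: 294.6 − 400.81 + 129.62 = 23.41.
At (234, 250): z = 226.0 − 210.4 + 23.41 = 39.0 m.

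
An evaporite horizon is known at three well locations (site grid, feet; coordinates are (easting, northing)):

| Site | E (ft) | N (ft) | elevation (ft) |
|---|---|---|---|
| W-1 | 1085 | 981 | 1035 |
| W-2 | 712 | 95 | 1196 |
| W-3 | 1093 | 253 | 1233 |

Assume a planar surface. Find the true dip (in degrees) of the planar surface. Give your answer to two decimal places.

18.84°

Let the plane be z = a·E + b·N + c.
W-2−W-1: −373a − 886b = 161;  W-3−W-1: 8a − 728b = 198.
Solving gives a = 0.20895, b = −0.26968.
Gradient magnitude |∇z| = √(a² + b²) = √(0.04366 + 0.07273) = 0.34116.
True dip = arctan(0.34116) = 18.84°, dipping toward NW (azimuth ≈ 322°).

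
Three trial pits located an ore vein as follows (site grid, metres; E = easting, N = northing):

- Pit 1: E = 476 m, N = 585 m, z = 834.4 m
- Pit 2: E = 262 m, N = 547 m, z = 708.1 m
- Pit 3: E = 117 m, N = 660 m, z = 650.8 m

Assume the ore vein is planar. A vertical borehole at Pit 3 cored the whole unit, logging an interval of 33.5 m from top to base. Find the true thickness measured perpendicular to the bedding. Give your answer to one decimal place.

Let the plane be z = a·E + b·N + c.
Pit 2−Pit 1: −214a − 38b = −126.3;  Pit 3−Pit 1: −359a + 75b = −183.6.
Solving gives a = 0.55400, b = 0.20380.
|∇z| = √(a²+b²) = 0.59030, so dip δ = arctan(0.59030) = 30.55°.
True thickness = vertical thickness × cos δ = 33.5 × cos 30.55° = 28.8 m.

28.8 m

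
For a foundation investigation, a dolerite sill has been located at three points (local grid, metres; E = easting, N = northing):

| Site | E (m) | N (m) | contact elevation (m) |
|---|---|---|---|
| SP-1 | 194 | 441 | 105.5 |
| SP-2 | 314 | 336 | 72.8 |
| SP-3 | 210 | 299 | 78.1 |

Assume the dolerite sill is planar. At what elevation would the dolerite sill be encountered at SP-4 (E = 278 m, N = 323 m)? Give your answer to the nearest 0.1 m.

Two edge vectors: SP-1→SP-2 = (120, -105, -32.7), SP-1→SP-3 = (16, -142, -27.4).
Normal n = (SP-1→SP-2) × (SP-1→SP-3) = (-1766.4, 2764.8, -15360).
So ∂z/∂E = −n_x/n_z = −0.11500 and ∂z/∂N = −n_y/n_z = 0.18000.
Intercept c from SP-1: 105.5 + 22.31 − 79.38 = 48.43.
At (278, 323): z = −32.0 + 58.1 + 48.43 = 74.6 m.

74.6 m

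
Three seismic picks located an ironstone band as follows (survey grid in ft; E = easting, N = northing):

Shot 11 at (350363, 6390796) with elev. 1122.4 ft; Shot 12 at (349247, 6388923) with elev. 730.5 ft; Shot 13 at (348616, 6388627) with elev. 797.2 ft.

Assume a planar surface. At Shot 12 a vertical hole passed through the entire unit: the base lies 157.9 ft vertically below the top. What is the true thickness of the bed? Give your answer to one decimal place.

Two edge vectors: Shot 11→Shot 12 = (-1116, -1873, -391.9), Shot 11→Shot 13 = (-1747, -2169, -325.2).
Normal n = (Shot 11→Shot 12) × (Shot 11→Shot 13) = (-240931.5, 321726.1, -851527).
So ∂z/∂E = −n_x/n_z = −0.28294 and ∂z/∂N = −n_y/n_z = 0.37782.
|∇z| = √(a²+b²) = 0.47202, so dip δ = arctan(0.47202) = 25.27°.
True thickness = vertical thickness × cos δ = 157.9 × cos 25.27° = 142.8 ft.

142.8 ft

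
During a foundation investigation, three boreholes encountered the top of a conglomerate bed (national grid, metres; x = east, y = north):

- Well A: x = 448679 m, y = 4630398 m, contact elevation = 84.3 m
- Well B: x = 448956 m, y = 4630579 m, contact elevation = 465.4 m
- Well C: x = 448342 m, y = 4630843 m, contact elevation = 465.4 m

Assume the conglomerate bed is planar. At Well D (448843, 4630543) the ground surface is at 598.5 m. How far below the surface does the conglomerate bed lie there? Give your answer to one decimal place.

Let the plane be z = a·x + b·y + c.
Well B−Well A: 277a + 181b = 381.1;  Well C−Well A: −337a + 445b = 381.1.
Solving gives a = 0.546018170, b = 1.269905895.
Then c = 84.3 − a·448679 − b·4630398 = −6125072.30.
At (448843, 4630543): z_contact = 245076.43 + 5880353.85 − 6125072.30 = 357.98 m.
Depth below ground = 598.5 − 357.98 = 240.5 m.

240.5 m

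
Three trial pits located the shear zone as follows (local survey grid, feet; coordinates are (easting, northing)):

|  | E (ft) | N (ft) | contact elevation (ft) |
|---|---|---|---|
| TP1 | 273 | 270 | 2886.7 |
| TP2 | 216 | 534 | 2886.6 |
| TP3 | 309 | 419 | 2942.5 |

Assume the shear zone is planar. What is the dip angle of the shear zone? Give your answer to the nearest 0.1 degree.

Two edge vectors: TP1→TP2 = (-57, 264, -0.1), TP1→TP3 = (36, 149, 55.8).
Normal n = (TP1→TP2) × (TP1→TP3) = (14746.1, 3177, -17997).
So ∂z/∂E = −n_x/n_z = 0.81936 and ∂z/∂N = −n_y/n_z = 0.17653.
Gradient magnitude |∇z| = √(a² + b²) = √(0.67136 + 0.03116) = 0.83816.
True dip = arctan(0.83816) = 40.0°, dipping toward WSW (azimuth ≈ 258°).

40.0°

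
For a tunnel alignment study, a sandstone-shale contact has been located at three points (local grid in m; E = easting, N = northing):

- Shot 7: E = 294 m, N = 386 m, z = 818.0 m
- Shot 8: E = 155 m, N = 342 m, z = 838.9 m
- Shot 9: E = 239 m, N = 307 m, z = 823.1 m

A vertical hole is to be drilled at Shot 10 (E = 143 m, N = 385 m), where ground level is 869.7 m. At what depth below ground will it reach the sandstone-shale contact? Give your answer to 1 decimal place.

26.6 m

Let the plane be z = a·E + b·N + c.
Shot 8−Shot 7: −139a − 44b = 20.9;  Shot 9−Shot 7: −55a − 79b = 5.1.
Solving gives a = −0.16665, b = 0.05147.
Then c = 818 − a·294 − b·386 = 847.13.
At (143, 385): z_contact = −23.83 + 19.81 + 847.13 = 843.11 m.
Depth below ground = 869.7 − 843.11 = 26.6 m.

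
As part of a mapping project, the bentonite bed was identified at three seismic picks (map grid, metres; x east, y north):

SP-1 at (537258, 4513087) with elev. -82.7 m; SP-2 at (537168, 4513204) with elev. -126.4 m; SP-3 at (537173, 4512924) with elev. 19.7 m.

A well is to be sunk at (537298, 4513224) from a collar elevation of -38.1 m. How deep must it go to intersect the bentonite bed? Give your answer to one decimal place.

Let the plane be z = a·x + b·y + c.
SP-2−SP-1: −90a + 117b = −43.7;  SP-3−SP-1: −85a − 163b = 102.4.
Solving gives a = −0.197347146, b = −0.525309770.
Then c = -82.7 − a·537258 − b·4513087 = 2476712.33.
At (537298, 4513224): z_contact = −106034.23 − 2370840.66 + 2476712.33 = -162.56 m.
Depth below ground = -38.1 − (-162.56) = 124.5 m.

124.5 m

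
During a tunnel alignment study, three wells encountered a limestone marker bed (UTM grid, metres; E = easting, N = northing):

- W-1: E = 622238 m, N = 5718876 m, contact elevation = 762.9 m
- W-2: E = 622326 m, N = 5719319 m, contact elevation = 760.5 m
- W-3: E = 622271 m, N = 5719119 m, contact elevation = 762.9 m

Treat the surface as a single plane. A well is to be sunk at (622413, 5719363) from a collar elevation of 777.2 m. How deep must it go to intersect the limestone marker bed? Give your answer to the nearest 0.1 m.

Let the plane be z = a·E + b·N + c.
W-2−W-1: 88a + 443b = −2.4;  W-3−W-1: 33a + 243b = 0.
Solving gives a = −0.086208426, b = 0.011707317.
Then c = 762.9 − a·622238 − b·5718876 = −12547.64.
At (622413, 5719363): z_contact = −53657.24 + 66958.40 − 12547.64 = 753.51 m.
Depth below ground = 777.2 − 753.51 = 23.7 m.

23.7 m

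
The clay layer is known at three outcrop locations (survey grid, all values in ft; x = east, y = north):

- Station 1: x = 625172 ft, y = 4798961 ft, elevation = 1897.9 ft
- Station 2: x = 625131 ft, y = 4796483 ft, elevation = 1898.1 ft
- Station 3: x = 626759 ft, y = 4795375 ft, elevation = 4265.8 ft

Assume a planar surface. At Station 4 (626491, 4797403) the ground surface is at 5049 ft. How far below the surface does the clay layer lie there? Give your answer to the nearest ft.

1217 ft

Two edge vectors: Station 1→Station 2 = (-41, -2478, 0.2), Station 1→Station 3 = (1587, -3586, 2367.9).
Normal n = (Station 1→Station 2) × (Station 1→Station 3) = (-5866939, 97401.3, 4079612).
So ∂z/∂x = −n_x/n_z = 1.43811201 and ∂z/∂y = −n_y/n_z = −0.02387514.
Intercept c from Station 1: 1897.9 − 899067.36 + 114575.86 = −782593.60.
At (626491, 4797403): z_contact = 900964.2 − 114538.7 − 782593.60 = 3832.0 ft.
Depth below ground = 5049 − 3832.0 = 1217 ft.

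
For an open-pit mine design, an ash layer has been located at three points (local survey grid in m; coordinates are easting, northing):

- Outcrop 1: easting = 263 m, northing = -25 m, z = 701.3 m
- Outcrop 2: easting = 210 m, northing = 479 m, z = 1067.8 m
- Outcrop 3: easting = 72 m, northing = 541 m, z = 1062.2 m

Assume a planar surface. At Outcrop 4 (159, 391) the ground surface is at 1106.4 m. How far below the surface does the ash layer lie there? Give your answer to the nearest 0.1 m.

Let the plane be z = a·easting + b·northing + c.
Outcrop 2−Outcrop 1: −53a + 504b = 366.5;  Outcrop 3−Outcrop 1: −191a + 566b = 360.9.
Solving gives a = 0.38550, b = 0.76772.
Then c = 701.3 − a·263 − b·-25 = 619.11.
At (159, 391): z_contact = 61.29 + 300.18 + 619.11 = 980.58 m.
Depth below ground = 1106.4 − 980.58 = 125.8 m.

125.8 m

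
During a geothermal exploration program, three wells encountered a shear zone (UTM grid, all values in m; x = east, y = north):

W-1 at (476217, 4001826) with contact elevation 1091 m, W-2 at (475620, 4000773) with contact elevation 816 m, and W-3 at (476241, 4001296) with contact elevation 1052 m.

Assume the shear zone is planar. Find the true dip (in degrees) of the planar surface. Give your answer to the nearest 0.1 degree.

17.7°

Two edge vectors: W-1→W-2 = (-597, -1053, -275), W-1→W-3 = (24, -530, -39).
Normal n = (W-1→W-2) × (W-1→W-3) = (-104683, -29883, 341682).
So ∂z/∂x = −n_x/n_z = 0.30638 and ∂z/∂y = −n_y/n_z = 0.08746.
Gradient magnitude |∇z| = √(a² + b²) = √(0.09387 + 0.00765) = 0.31861.
True dip = arctan(0.31861) = 17.7°, dipping toward WSW (azimuth ≈ 254°).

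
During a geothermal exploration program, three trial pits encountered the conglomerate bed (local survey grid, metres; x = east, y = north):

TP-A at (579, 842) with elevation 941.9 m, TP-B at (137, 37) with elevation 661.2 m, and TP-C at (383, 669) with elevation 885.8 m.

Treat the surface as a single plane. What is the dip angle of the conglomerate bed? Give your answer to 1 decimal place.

Two edge vectors: TP-A→TP-B = (-442, -805, -280.7), TP-A→TP-C = (-196, -173, -56.1).
Normal n = (TP-A→TP-B) × (TP-A→TP-C) = (-3400.6, 30221, -81314).
So ∂z/∂x = −n_x/n_z = −0.04182 and ∂z/∂y = −n_y/n_z = 0.37166.
Gradient magnitude |∇z| = √(a² + b²) = √(0.00175 + 0.13813) = 0.37400.
True dip = arctan(0.37400) = 20.5°, dipping toward S (azimuth ≈ 174°).

20.5°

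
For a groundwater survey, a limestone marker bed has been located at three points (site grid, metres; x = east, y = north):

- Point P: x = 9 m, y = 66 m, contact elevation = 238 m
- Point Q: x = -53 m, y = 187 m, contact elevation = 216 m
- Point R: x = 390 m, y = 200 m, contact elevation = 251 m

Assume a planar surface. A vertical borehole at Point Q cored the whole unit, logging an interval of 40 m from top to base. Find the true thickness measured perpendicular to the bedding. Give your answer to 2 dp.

39.48 m

Let the plane be z = a·x + b·y + c.
Point Q−Point P: −62a + 121b = −22;  Point R−Point P: 381a + 134b = 13.
Solving gives a = 0.08309, b = −0.13924.
|∇z| = √(a²+b²) = 0.16215, so dip δ = arctan(0.16215) = 9.21°.
True thickness = vertical thickness × cos δ = 40 × cos 9.21° = 39.48 m.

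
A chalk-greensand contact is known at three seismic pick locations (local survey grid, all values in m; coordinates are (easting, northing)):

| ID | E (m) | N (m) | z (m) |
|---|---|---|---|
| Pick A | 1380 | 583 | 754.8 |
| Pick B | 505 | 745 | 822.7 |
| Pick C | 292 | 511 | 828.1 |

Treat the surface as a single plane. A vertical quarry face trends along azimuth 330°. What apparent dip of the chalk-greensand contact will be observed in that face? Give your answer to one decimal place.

Two edge vectors: Pick A→Pick B = (-875, 162, 67.9), Pick A→Pick C = (-1088, -72, 73.3).
Normal n = (Pick A→Pick B) × (Pick A→Pick C) = (16763.4, -9737.7, 239256).
So ∂z/∂E = −n_x/n_z = −0.07006 and ∂z/∂N = −n_y/n_z = 0.04070.
Unit vector along 330° is (sin 330°, cos 330°) = (-0.5000, 0.8660).
Slope in that direction = a·(-0.5000) + b·(0.8660) = 0.07028.
Apparent dip = arctan|0.07028| = 4.0° (true dip is 4.6°, so apparent ≤ true as expected).

4.0°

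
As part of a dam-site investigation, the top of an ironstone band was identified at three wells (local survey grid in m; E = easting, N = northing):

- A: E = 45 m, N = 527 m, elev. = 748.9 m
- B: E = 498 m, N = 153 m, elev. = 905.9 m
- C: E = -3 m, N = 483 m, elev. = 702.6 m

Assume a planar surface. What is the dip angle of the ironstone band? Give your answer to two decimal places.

36.18°

Two edge vectors: A→B = (453, -374, 157), A→C = (-48, -44, -46.3).
Normal n = (A→B) × (A→C) = (24224.2, 13437.9, -37884).
So ∂z/∂E = −n_x/n_z = 0.63943 and ∂z/∂N = −n_y/n_z = 0.35471.
Gradient magnitude |∇z| = √(a² + b²) = √(0.40887 + 0.12582) = 0.73123.
True dip = arctan(0.73123) = 36.18°, dipping toward WSW (azimuth ≈ 241°).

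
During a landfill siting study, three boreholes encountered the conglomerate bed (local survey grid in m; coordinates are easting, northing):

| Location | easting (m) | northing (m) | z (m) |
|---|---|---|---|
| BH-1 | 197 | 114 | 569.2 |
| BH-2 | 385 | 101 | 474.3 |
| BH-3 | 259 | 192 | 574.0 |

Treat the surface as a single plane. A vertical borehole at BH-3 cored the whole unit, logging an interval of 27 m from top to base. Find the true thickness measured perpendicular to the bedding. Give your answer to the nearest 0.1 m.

Two edge vectors: BH-1→BH-2 = (188, -13, -94.9), BH-1→BH-3 = (62, 78, 4.8).
Normal n = (BH-1→BH-2) × (BH-1→BH-3) = (7339.8, -6786.2, 15470).
So ∂z/∂easting = −n_x/n_z = −0.47445 and ∂z/∂northing = −n_y/n_z = 0.43867.
|∇z| = √(a²+b²) = 0.64617, so dip δ = arctan(0.64617) = 32.87°.
True thickness = vertical thickness × cos δ = 27 × cos 32.87° = 22.7 m.

22.7 m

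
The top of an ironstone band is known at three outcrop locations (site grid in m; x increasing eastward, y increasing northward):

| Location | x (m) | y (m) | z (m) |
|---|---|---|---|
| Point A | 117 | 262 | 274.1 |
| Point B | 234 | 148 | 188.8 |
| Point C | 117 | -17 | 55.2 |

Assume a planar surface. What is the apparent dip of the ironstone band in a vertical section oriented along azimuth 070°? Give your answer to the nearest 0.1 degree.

16.8°

Let the plane be z = a·x + b·y + c.
Point B−Point A: 117a − 114b = −85.3;  Point C−Point A: 0a − 279b = −218.9.
Solving gives a = 0.03541, b = 0.78459.
Unit vector along 070° is (sin 70°, cos 70°) = (0.9397, 0.3420).
Slope in that direction = a·(0.9397) + b·(0.3420) = 0.30162.
Apparent dip = arctan|0.30162| = 16.8° (true dip is 38.1°, so apparent ≤ true as expected).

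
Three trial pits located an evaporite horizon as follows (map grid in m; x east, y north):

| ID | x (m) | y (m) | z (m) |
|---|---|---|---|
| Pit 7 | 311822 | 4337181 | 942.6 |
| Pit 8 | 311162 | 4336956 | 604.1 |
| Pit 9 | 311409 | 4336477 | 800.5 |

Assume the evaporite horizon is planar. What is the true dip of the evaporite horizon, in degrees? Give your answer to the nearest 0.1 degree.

29.6°

Let the plane be z = a·x + b·y + c.
Pit 8−Pit 7: −660a − 225b = −338.5;  Pit 9−Pit 7: −413a − 704b = −142.1.
Solving gives a = 0.55508, b = −0.12379.
Gradient magnitude |∇z| = √(a² + b²) = √(0.30811 + 0.01532) = 0.56872.
True dip = arctan(0.56872) = 29.6°, dipping toward WNW (azimuth ≈ 283°).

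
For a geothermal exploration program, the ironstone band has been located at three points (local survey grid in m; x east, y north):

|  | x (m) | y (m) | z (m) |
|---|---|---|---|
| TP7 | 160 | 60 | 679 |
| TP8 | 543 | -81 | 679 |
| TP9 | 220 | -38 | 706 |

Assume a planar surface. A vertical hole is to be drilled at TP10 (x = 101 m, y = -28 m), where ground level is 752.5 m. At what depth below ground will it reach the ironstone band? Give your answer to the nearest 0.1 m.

34.5 m

Let the plane be z = a·x + b·y + c.
TP8−TP7: 383a − 141b = 0;  TP9−TP7: 60a − 98b = 27.
Solving gives a = −0.13094, b = −0.35568.
Then c = 679 − a·160 − b·60 = 721.29.
At (101, -28): z_contact = −13.23 + 9.96 + 721.29 = 718.03 m.
Depth below ground = 752.5 − 718.03 = 34.5 m.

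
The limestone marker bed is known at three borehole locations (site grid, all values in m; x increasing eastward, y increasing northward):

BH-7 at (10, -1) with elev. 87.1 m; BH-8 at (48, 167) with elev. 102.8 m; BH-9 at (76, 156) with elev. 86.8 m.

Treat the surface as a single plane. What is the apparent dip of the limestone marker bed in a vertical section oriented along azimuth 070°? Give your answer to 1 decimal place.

21.4°

Two edge vectors: BH-7→BH-8 = (38, 168, 15.7), BH-7→BH-9 = (66, 157, -0.3).
Normal n = (BH-7→BH-8) × (BH-7→BH-9) = (-2515.3, 1047.6, -5122).
So ∂z/∂x = −n_x/n_z = −0.49108 and ∂z/∂y = −n_y/n_z = 0.20453.
Unit vector along 070° is (sin 70°, cos 70°) = (0.9397, 0.3420).
Slope in that direction = a·(0.9397) + b·(0.3420) = −0.39151.
Apparent dip = arctan|0.39151| = 21.4° (true dip is 28.0°, so apparent ≤ true as expected).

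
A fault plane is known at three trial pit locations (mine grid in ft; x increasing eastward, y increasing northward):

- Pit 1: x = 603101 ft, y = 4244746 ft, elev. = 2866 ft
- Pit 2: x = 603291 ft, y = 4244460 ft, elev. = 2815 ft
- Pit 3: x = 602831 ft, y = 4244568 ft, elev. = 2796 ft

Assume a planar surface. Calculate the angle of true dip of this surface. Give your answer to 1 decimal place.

Two edge vectors: Pit 1→Pit 2 = (190, -286, -51), Pit 1→Pit 3 = (-270, -178, -70).
Normal n = (Pit 1→Pit 2) × (Pit 1→Pit 3) = (10942, 27070, -111040).
So ∂z/∂x = −n_x/n_z = 0.09854 and ∂z/∂y = −n_y/n_z = 0.24379.
Gradient magnitude |∇z| = √(a² + b²) = √(0.00971 + 0.05943) = 0.26295.
True dip = arctan(0.26295) = 14.7°, dipping toward SSW (azimuth ≈ 202°).

14.7°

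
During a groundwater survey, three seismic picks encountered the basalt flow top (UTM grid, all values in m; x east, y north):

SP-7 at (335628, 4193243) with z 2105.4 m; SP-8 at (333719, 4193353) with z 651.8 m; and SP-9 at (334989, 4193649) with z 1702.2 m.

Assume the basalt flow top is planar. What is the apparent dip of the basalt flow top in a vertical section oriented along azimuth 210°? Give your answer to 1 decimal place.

30.2°

Two edge vectors: SP-7→SP-8 = (-1909, 110, -1453.6), SP-7→SP-9 = (-639, 406, -403.2).
Normal n = (SP-7→SP-8) × (SP-7→SP-9) = (545809.6, 159141.6, -704764).
So ∂z/∂x = −n_x/n_z = 0.77446 and ∂z/∂y = −n_y/n_z = 0.22581.
Unit vector along 210° is (sin 210°, cos 210°) = (-0.5000, -0.8660).
Slope in that direction = a·(-0.5000) + b·(-0.8660) = −0.58278.
Apparent dip = arctan|0.58278| = 30.2° (true dip is 38.9°, so apparent ≤ true as expected).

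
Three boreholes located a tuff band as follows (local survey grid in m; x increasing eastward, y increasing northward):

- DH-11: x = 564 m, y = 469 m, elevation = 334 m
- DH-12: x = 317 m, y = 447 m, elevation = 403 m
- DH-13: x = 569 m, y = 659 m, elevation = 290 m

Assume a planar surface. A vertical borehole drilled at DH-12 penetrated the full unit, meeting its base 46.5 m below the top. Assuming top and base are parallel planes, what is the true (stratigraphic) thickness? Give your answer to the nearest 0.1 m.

Let the plane be z = a·x + b·y + c.
DH-12−DH-11: −247a − 22b = 69;  DH-13−DH-11: 5a + 190b = −44.
Solving gives a = −0.25933, b = −0.22475.
|∇z| = √(a²+b²) = 0.34317, so dip δ = arctan(0.34317) = 18.94°.
True thickness = vertical thickness × cos δ = 46.5 × cos 18.94° = 44.0 m.

44.0 m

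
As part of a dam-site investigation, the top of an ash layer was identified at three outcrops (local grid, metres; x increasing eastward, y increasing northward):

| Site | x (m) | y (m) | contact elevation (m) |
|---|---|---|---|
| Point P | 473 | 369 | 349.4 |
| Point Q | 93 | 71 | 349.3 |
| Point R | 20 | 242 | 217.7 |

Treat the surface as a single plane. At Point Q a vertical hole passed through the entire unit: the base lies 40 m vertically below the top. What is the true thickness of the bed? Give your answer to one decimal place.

Let the plane be z = a·x + b·y + c.
Point Q−Point P: −380a − 298b = −0.1;  Point R−Point P: −453a − 127b = −131.7.
Solving gives a = 0.45235, b = −0.57648.
|∇z| = √(a²+b²) = 0.73277, so dip δ = arctan(0.73277) = 36.23°.
True thickness = vertical thickness × cos δ = 40 × cos 36.23° = 32.3 m.

32.3 m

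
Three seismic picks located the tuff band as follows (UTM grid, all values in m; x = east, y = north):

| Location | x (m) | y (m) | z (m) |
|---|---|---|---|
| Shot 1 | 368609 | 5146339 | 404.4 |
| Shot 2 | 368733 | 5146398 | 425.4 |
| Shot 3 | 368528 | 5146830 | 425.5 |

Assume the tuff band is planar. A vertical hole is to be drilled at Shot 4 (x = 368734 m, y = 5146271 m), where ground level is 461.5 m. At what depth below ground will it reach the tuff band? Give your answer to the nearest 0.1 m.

44.3 m

Two edge vectors: Shot 1→Shot 2 = (124, 59, 21), Shot 1→Shot 3 = (-81, 491, 21.1).
Normal n = (Shot 1→Shot 2) × (Shot 1→Shot 3) = (-9066.1, -4317.4, 65663).
So ∂z/∂x = −n_x/n_z = 0.138070146 and ∂z/∂y = −n_y/n_z = 0.065750879.
Intercept c from Shot 1: 404.4 − 50893.90 − 338376.32 = −388865.81.
At (368734, 5146271): z_contact = 50911.16 + 338371.84 − 388865.81 = 417.19 m.
Depth below ground = 461.5 − 417.19 = 44.3 m.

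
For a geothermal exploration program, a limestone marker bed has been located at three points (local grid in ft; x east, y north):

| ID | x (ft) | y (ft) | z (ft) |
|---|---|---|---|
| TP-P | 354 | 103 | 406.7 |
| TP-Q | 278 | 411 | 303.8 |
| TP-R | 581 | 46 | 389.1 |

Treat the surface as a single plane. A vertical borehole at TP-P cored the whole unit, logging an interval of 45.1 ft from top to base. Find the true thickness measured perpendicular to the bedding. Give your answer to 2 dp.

Let the plane be z = a·x + b·y + c.
TP-Q−TP-P: −76a + 308b = −102.9;  TP-R−TP-P: 227a − 57b = −17.6.
Solving gives a = −0.17209, b = −0.37655.
|∇z| = √(a²+b²) = 0.41401, so dip δ = arctan(0.41401) = 22.49°.
True thickness = vertical thickness × cos δ = 45.1 × cos 22.49° = 41.67 ft.

41.67 ft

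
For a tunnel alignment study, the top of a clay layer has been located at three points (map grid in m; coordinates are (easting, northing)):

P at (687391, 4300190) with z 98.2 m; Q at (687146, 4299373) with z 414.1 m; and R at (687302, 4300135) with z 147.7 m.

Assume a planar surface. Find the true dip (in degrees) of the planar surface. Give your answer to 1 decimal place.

25.4°

Let the plane be z = a·E + b·N + c.
Q−P: −245a − 817b = 315.9;  R−P: −89a − 55b = 49.5.
Solving gives a = −0.38940, b = −0.26989.
Gradient magnitude |∇z| = √(a² + b²) = √(0.15163 + 0.07284) = 0.47378.
True dip = arctan(0.47378) = 25.4°, dipping toward NE (azimuth ≈ 055°).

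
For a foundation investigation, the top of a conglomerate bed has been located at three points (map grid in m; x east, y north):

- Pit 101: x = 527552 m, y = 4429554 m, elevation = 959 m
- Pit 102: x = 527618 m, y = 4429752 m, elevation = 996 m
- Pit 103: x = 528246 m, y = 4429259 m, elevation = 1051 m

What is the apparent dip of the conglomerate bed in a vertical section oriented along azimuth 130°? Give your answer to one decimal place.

3.5°

Two edge vectors: Pit 101→Pit 102 = (66, 198, 37), Pit 101→Pit 103 = (694, -295, 92).
Normal n = (Pit 101→Pit 102) × (Pit 101→Pit 103) = (29131, 19606, -156882).
So ∂z/∂x = −n_x/n_z = 0.18569 and ∂z/∂y = −n_y/n_z = 0.12497.
Unit vector along 130° is (sin 130°, cos 130°) = (0.7660, -0.6428).
Slope in that direction = a·(0.7660) + b·(-0.6428) = 0.06191.
Apparent dip = arctan|0.06191| = 3.5° (true dip is 12.6°, so apparent ≤ true as expected).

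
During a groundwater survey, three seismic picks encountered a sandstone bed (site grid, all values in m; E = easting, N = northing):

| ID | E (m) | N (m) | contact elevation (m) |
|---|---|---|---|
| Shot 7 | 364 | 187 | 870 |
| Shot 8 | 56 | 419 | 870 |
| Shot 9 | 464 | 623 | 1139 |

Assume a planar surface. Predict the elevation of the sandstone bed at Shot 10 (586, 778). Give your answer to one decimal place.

Two edge vectors: Shot 7→Shot 8 = (-308, 232, 0), Shot 7→Shot 9 = (100, 436, 269).
Normal n = (Shot 7→Shot 8) × (Shot 7→Shot 9) = (62408, 82852, -157488).
So ∂z/∂E = −n_x/n_z = 0.39627 and ∂z/∂N = −n_y/n_z = 0.52608.
Intercept c from Shot 7: 870 − 144.24 − 98.38 = 627.38.
At (586, 778): z = 232.2 + 409.3 + 627.38 = 1268.9 m.

1268.9 m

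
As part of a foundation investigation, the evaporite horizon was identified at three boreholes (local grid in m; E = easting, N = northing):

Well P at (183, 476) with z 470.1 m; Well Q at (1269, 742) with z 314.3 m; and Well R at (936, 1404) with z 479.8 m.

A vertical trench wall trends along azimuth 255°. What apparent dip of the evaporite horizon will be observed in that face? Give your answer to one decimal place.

7.7°

Let the plane be z = a·E + b·N + c.
Well Q−Well P: 1086a + 266b = −155.8;  Well R−Well P: 753a + 928b = 9.7.
Solving gives a = −0.18224, b = 0.15833.
Unit vector along 255° is (sin 255°, cos 255°) = (-0.9659, -0.2588).
Slope in that direction = a·(-0.9659) + b·(-0.2588) = 0.13505.
Apparent dip = arctan|0.13505| = 7.7° (true dip is 13.6°, so apparent ≤ true as expected).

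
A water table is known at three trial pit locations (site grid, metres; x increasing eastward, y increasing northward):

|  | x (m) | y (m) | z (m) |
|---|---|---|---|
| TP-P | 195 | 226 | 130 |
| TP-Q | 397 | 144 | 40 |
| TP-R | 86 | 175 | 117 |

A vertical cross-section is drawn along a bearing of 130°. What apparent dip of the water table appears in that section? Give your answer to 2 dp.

29.06°

Two edge vectors: TP-P→TP-Q = (202, -82, -90), TP-P→TP-R = (-109, -51, -13).
Normal n = (TP-P→TP-Q) × (TP-P→TP-R) = (-3524, 12436, -19240).
So ∂z/∂x = −n_x/n_z = −0.18316 and ∂z/∂y = −n_y/n_z = 0.64636.
Unit vector along 130° is (sin 130°, cos 130°) = (0.7660, -0.6428).
Slope in that direction = a·(0.7660) + b·(-0.6428) = −0.55578.
Apparent dip = arctan|0.55578| = 29.06° (true dip is 33.9°, so apparent ≤ true as expected).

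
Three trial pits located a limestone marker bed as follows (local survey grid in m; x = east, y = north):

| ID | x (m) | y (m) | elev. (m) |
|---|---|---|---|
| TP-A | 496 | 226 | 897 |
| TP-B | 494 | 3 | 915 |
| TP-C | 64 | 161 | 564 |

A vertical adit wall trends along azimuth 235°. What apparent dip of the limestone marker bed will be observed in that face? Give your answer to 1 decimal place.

30.6°

Two edge vectors: TP-A→TP-B = (-2, -223, 18), TP-A→TP-C = (-432, -65, -333).
Normal n = (TP-A→TP-B) × (TP-A→TP-C) = (75429, -8442, -96206).
So ∂z/∂x = −n_x/n_z = 0.78404 and ∂z/∂y = −n_y/n_z = −0.08775.
Unit vector along 235° is (sin 235°, cos 235°) = (-0.8192, -0.5736).
Slope in that direction = a·(-0.8192) + b·(-0.5736) = −0.59191.
Apparent dip = arctan|0.59191| = 30.6° (true dip is 38.3°, so apparent ≤ true as expected).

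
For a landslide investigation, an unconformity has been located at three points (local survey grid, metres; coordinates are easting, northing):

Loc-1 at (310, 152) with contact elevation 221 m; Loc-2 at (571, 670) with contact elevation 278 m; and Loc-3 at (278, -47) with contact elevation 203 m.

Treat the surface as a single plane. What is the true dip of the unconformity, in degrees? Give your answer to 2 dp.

5.67°

Let the plane be z = a·easting + b·northing + c.
Loc-2−Loc-1: 261a + 518b = 57;  Loc-3−Loc-1: −32a − 199b = −18.
Solving gives a = 0.05709, b = 0.08127.
Gradient magnitude |∇z| = √(a² + b²) = √(0.00326 + 0.00661) = 0.09932.
True dip = arctan(0.09932) = 5.67°, dipping toward SW (azimuth ≈ 215°).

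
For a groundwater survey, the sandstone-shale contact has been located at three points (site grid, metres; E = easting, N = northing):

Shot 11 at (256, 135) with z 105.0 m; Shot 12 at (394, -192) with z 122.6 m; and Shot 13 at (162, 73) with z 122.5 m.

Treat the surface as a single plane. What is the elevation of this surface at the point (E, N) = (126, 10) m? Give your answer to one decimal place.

Let the plane be z = a·E + b·N + c.
Shot 12−Shot 11: 138a − 327b = 17.6;  Shot 13−Shot 11: −94a − 62b = 17.5.
Solving gives a = −0.11786, b = −0.10356.
Then c = 105 − a·256 − b·135 = 149.15.
At (126, 10): z = −14.9 − 1.0 + 149.15 = 133.3 m.

133.3 m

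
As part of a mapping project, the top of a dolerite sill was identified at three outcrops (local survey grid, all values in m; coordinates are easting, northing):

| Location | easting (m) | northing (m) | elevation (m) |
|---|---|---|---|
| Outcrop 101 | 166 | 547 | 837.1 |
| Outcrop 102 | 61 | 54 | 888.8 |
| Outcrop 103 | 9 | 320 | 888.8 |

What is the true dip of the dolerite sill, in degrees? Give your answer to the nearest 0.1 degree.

Two edge vectors: Outcrop 101→Outcrop 102 = (-105, -493, 51.7), Outcrop 101→Outcrop 103 = (-157, -227, 51.7).
Normal n = (Outcrop 101→Outcrop 102) × (Outcrop 101→Outcrop 103) = (-13752.2, -2688.4, -53566).
So ∂z/∂easting = −n_x/n_z = −0.25673 and ∂z/∂northing = −n_y/n_z = −0.05019.
Gradient magnitude |∇z| = √(a² + b²) = √(0.06591 + 0.00252) = 0.26159.
True dip = arctan(0.26159) = 14.7°, dipping toward E (azimuth ≈ 079°).

14.7°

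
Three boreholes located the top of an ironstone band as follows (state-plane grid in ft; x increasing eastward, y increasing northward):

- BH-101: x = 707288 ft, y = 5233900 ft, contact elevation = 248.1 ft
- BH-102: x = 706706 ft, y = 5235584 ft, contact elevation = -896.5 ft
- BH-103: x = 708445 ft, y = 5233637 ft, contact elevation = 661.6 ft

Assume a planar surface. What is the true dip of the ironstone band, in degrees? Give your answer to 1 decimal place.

Two edge vectors: BH-101→BH-102 = (-582, 1684, -1144.6), BH-101→BH-103 = (1157, -263, 413.5).
Normal n = (BH-101→BH-102) × (BH-101→BH-103) = (395304.2, -1083645.2, -1795322).
So ∂z/∂x = −n_x/n_z = 0.22019 and ∂z/∂y = −n_y/n_z = −0.60359.
Gradient magnitude |∇z| = √(a² + b²) = √(0.04848 + 0.36433) = 0.64250.
True dip = arctan(0.64250) = 32.7°, dipping toward NNW (azimuth ≈ 340°).

32.7°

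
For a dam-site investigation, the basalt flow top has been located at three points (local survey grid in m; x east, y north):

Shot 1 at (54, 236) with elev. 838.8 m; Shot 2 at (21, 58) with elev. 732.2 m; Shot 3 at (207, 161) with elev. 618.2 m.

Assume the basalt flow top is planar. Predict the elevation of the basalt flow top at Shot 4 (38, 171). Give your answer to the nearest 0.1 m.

Let the plane be z = a·x + b·y + c.
Shot 2−Shot 1: −33a − 178b = −106.6;  Shot 3−Shot 1: 153a − 75b = −220.6.
Solving gives a = −1.05260, b = 0.79402.
Then c = 838.8 − a·54 − b·236 = 708.25.
At (38, 171): z = −40.0 + 135.8 + 708.25 = 804.0 m.

804.0 m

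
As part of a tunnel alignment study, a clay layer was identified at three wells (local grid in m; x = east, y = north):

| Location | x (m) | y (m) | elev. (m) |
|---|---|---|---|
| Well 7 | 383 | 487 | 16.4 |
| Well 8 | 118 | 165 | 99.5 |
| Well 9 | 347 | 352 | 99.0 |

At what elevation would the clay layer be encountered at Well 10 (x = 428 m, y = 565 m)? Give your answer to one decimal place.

-15.9 m

Two edge vectors: Well 7→Well 8 = (-265, -322, 83.1), Well 7→Well 9 = (-36, -135, 82.6).
Normal n = (Well 7→Well 8) × (Well 7→Well 9) = (-15378.7, 18897.4, 24183).
So ∂z/∂x = −n_x/n_z = 0.63593 and ∂z/∂y = −n_y/n_z = −0.78143.
Intercept c from Well 7: 16.4 − 243.56 + 380.56 = 153.40.
At (428, 565): z = 272.2 − 441.5 + 153.40 = -15.9 m.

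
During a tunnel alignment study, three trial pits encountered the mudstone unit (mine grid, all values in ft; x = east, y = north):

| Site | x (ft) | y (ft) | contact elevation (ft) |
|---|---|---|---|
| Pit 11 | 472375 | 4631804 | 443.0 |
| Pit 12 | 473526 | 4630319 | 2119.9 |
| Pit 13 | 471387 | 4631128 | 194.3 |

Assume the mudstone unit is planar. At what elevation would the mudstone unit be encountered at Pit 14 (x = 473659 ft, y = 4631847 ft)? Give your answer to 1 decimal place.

1276.2 ft

Two edge vectors: Pit 11→Pit 12 = (1151, -1485, 1676.9), Pit 11→Pit 13 = (-988, -676, -248.7).
Normal n = (Pit 11→Pit 12) × (Pit 11→Pit 13) = (1502903.9, -1370523.5, -2245256).
So ∂z/∂x = −n_x/n_z = 0.669368615 and ∂z/∂y = −n_y/n_z = −0.610408568.
Intercept c from Pit 11: 443 − 316193.00 + 2827292.85 = 2511542.85.
At (473659, 4631847): z = 317052.5 − 2827319.1 + 2511542.85 = 1276.2 ft.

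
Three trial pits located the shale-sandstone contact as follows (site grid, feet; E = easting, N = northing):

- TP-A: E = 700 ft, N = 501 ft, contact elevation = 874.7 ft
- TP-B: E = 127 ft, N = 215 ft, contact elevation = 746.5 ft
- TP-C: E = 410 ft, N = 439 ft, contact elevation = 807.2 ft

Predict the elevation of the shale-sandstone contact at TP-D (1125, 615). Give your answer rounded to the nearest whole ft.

973 ft

Two edge vectors: TP-A→TP-B = (-573, -286, -128.2), TP-A→TP-C = (-290, -62, -67.5).
Normal n = (TP-A→TP-B) × (TP-A→TP-C) = (11356.6, -1499.5, -47414).
So ∂z/∂E = −n_x/n_z = 0.23952 and ∂z/∂N = −n_y/n_z = −0.03163.
Intercept c from TP-A: 874.7 − 167.66 + 15.84 = 722.88.
At (1125, 615): z = 269.5 − 19.4 + 722.88 = 972.9 ft.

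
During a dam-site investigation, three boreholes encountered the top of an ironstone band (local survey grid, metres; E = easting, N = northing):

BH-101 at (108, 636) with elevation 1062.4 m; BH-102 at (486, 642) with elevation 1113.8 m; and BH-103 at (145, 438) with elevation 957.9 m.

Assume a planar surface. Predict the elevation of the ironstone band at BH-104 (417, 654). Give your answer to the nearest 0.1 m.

1111.6 m

Two edge vectors: BH-101→BH-102 = (378, 6, 51.4), BH-101→BH-103 = (37, -198, -104.5).
Normal n = (BH-101→BH-102) × (BH-101→BH-103) = (9550.2, 41402.8, -75066).
So ∂z/∂E = −n_x/n_z = 0.12722 and ∂z/∂N = −n_y/n_z = 0.55155.
Intercept c from BH-101: 1062.4 − 13.74 − 350.79 = 697.87.
At (417, 654): z = 53.1 + 360.7 + 697.87 = 1111.6 m.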